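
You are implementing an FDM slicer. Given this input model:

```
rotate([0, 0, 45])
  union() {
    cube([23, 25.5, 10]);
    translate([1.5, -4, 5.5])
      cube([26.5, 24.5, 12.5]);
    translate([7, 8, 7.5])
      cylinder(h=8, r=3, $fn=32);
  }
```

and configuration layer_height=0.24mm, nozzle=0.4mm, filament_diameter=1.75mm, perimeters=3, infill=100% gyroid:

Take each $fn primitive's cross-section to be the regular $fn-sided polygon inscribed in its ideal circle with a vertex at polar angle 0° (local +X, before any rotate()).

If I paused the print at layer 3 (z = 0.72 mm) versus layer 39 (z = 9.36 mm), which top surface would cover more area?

layer 39 (z = 9.36 mm)

Layer 3 (z = 0.72): the 23×25.5 cube contributes its full rectangle (area 586.50 mm²); the cube at (1.5, -4) is not intersected at this z (z outside [5.5, 18]); the cylinder at (7, 8) does not reach this height (z outside [7.5, 15.5]); Taking the union: only the 23×25.5 cube is present, so the union is just that shape — area = 586.50 mm²; (rotated 45° about Z; rotation is an isometry so areas/perimeters/island counts are preserved). So its area = 586.50 mm². Layer 39 (z = 9.36): the 23×25.5 cube contributes its full rectangle (area 586.50 mm²); the 26.5×24.5 cube at (1.5, -4) contributes its full rectangle (area 649.25 mm²); the cylinder at (7, 8): section is a regular 32-gon, circumradius r=3 (area = (32/2)·3.000²·sin(360°/32) = 28.09 mm²); Combining (union): the regions partially overlap — summed areas 1263.84 mm² minus the doubly-counted overlap 468.84 mm² gives 795.00 mm² — area = 795.00 mm²; (whole slice rotated 45° about Z — lengths, areas and connectivity unchanged). So its area = 795.00 mm². Layer 39 is larger (795.00 vs 586.50 mm²).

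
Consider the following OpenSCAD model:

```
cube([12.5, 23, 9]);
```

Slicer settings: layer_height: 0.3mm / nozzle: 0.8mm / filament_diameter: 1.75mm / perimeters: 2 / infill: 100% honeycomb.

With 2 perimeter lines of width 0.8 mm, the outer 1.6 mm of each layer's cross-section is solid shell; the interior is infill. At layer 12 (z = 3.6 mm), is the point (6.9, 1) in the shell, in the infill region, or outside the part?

At z = 3.6 mm: the 12.5×23 cube contributes its full rectangle. Overall, the cross-section is a single solid region. The nearest boundary edge runs (0.00, 0.00)→(12.50, 0.00); distance from the point to it = 1.00 mm. The point is inside the cross-section, 1.00 mm from the nearest boundary — within the 1.6 mm shell band (2 × 0.8).

shell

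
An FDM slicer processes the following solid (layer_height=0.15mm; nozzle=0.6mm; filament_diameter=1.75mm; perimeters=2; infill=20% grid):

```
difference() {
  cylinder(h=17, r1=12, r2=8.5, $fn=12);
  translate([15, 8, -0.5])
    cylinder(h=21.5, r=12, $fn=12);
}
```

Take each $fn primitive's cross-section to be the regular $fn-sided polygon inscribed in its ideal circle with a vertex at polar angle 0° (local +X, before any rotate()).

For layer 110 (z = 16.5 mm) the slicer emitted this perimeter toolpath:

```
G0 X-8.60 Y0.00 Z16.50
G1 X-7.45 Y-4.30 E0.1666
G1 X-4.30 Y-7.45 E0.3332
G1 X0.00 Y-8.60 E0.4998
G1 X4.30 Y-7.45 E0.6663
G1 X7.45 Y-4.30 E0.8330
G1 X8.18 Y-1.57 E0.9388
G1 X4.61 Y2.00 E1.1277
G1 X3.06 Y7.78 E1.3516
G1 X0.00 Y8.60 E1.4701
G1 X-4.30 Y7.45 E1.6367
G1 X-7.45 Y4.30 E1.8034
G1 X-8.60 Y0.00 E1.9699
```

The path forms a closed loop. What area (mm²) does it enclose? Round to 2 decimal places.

199.54 mm²

Apply the shoelace formula to the sequence of (X, Y) vertices; enclosed area = 199.54 mm².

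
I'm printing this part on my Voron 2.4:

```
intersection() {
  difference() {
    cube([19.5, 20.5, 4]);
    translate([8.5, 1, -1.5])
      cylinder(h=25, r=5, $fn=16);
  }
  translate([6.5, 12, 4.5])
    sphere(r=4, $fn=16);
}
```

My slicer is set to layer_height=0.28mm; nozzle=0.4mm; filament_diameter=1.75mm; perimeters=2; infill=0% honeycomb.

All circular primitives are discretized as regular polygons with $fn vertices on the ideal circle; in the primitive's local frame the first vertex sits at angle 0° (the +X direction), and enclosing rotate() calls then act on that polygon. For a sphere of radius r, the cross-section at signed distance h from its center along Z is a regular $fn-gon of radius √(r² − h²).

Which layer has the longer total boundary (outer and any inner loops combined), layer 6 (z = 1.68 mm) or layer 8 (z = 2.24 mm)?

layer 8 (z = 2.24 mm)

Layer 6 (z = 1.68): the cube is present — its section is the full 19.5×20.5 rectangle (perimeter 80.00 mm); the cylinder at (8.5, 1): section is a regular 16-gon, circumradius r=5 (perimeter = 2·16·5.000·sin(180°/16) = 31.21 mm); After the difference (first − rest): starting from the 19.5×20.5 cube, the r=5 cylinder at (8.5, 1) partially overlaps it — only the 48.07 mm² overlap (of its 76.54 mm²) is removed, clipping the outline — boundary = 88.04 mm; the sphere at (6.5, 12): section is a regular 16-gon, circumradius = √(r²−h²) = √(4²−2.82²) = 2.837 (perimeter = 2·16·2.837·sin(180°/16) = 17.71 mm); Keeping only the common overlap: the r=4 sphere at (6.5, 12) lies inside that combined region, so the common part is the r=4 sphere at (6.5, 12) itself — boundary = 17.71 mm. So its perimeter = 17.71 mm. Layer 8 (z = 2.24): the cube (footprint 19.5×20.5) is included at this height (perimeter 80.00 mm); the cylinder at (8.5, 1): section is a regular 16-gon, circumradius r=5 (perimeter = 2·16·5.000·sin(180°/16) = 31.21 mm); Subtracting the remaining from the first: starting from the 19.5×20.5 cube, the r=5 cylinder at (8.5, 1) partially overlaps it — only the 48.07 mm² overlap (of its 76.54 mm²) is removed, clipping the outline — boundary = 88.04 mm; the r=4 sphere at (6.5, 12) contributes a regular 16-gon of circumradius √(4²−2.26²) = 3.300 (perimeter = 2·16·3.300·sin(180°/16) = 20.60 mm); After intersecting: the r=4 sphere at (6.5, 12) lies inside that combined region, so the common part is the r=4 sphere at (6.5, 12) itself — boundary = 20.60 mm. So its perimeter = 20.60 mm. Layer 8 is larger (20.60 vs 17.71 mm).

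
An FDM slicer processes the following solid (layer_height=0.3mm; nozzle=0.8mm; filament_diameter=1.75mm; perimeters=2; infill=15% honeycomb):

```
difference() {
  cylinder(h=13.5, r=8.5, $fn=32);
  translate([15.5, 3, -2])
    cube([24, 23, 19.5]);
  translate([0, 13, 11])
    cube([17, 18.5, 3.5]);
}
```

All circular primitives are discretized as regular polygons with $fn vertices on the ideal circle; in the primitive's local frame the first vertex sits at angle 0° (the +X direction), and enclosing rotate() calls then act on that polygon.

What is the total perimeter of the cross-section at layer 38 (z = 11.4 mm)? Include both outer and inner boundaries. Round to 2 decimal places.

At z = 11.4 mm: the r=8.5 cylinder gives a regular 32-gon of circumradius 8.5 (constant along its height) (perimeter = 2·32·8.500·sin(180°/32) = 53.32 mm); the cube at (15.5, 3) is present — its section is the full 24×23 rectangle (perimeter 94.00 mm); the cube at (0, 13) is present — its section is the full 17×18.5 rectangle (perimeter 71.00 mm); Taking the first minus the rest: starting from the r=8.5 cylinder, the 24×23 cube at (15.5, 3) misses the remaining region (no effect); the 17×18.5 cube at (0, 13) misses the remaining region (no effect) — boundary = 53.32 mm. Overall, the cross-section is a single solid region. Total boundary length (outer) = 53.32 mm.

53.32 mm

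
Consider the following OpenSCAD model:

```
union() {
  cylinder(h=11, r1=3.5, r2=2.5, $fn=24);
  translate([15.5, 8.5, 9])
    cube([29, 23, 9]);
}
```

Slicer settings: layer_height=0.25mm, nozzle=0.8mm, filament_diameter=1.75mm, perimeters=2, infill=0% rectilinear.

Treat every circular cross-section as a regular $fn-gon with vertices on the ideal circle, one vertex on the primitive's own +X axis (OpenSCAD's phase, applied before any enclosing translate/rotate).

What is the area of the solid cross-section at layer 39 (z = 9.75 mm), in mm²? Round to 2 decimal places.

At z = 9.75 mm: the cone: at t=0.886 of its height the radius interpolates to r₁+(r₂−r₁)t = 2.614, giving a regular 24-gon of that circumradius (area = (24/2)·2.614²·sin(360°/24) = 21.22 mm²); the cube at (15.5, 8.5) is present — its section is the full 29×23 rectangle (area 667.00 mm²); Taking the union: the 2 present regions are separate (no shared area or edge), so areas and boundary lengths simply add and each stays a separate island — area = 688.22 mm². Overall, the cross-section has 2 separate islands. Net area = 688.22 mm².

688.22 mm²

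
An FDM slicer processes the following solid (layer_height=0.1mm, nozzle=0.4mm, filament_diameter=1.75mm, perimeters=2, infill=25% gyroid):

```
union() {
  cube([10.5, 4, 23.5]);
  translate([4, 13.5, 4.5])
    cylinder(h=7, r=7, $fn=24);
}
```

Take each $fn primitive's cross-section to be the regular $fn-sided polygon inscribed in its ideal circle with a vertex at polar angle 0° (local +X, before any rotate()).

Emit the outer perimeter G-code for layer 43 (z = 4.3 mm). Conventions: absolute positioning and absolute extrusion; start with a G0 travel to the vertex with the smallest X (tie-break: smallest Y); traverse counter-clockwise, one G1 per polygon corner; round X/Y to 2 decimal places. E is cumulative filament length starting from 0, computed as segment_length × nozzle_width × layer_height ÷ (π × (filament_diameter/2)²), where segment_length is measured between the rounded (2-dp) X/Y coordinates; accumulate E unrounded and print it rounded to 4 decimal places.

G0 X0.00 Y0.00 Z4.30
G1 X10.50 Y0.00 E0.1746
G1 X10.50 Y4.00 E0.2411
G1 X0.00 Y4.00 E0.4158
G1 X0.00 Y0.00 E0.4823

At z = 4.3 mm: the 10.5×4 cube contributes its full rectangle; the cylinder at (4, 13.5) is absent (z outside [4.5, 11.5]); Taking the union: only the 10.5×4 cube is present, so the union is just that shape — 1 connected region. The outline is a single polygon with 4 vertices. Extrusion per mm of travel: 0.4 × 0.1 / (π × 0.875²) = 0.016630. Accumulating E over each segment gives final E = 0.4823.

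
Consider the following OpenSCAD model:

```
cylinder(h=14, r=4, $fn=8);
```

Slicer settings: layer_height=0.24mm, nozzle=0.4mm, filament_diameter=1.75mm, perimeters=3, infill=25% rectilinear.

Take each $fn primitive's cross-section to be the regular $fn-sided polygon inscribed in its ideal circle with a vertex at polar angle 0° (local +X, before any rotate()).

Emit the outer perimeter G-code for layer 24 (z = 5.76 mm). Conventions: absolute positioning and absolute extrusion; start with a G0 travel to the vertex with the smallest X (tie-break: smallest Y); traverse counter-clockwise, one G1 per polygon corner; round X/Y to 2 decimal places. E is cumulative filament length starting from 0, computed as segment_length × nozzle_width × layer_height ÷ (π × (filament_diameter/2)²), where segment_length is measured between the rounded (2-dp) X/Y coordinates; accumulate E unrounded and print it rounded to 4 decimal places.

G0 X-4.00 Y0.00 Z5.76
G1 X-2.83 Y-2.83 E0.1222
G1 X0.00 Y-4.00 E0.2444
G1 X2.83 Y-2.83 E0.3667
G1 X4.00 Y0.00 E0.4889
G1 X2.83 Y2.83 E0.6111
G1 X0.00 Y4.00 E0.7333
G1 X-2.83 Y2.83 E0.8556
G1 X-4.00 Y0.00 E0.9778

At z = 5.76 mm: the r=4 cylinder gives a regular 8-gon of circumradius 4 (constant along its height). The outline is a single polygon with 8 vertices. Extrusion per mm of travel: 0.4 × 0.24 / (π × 0.875²) = 0.039912. Accumulating E over each segment gives final E = 0.9778.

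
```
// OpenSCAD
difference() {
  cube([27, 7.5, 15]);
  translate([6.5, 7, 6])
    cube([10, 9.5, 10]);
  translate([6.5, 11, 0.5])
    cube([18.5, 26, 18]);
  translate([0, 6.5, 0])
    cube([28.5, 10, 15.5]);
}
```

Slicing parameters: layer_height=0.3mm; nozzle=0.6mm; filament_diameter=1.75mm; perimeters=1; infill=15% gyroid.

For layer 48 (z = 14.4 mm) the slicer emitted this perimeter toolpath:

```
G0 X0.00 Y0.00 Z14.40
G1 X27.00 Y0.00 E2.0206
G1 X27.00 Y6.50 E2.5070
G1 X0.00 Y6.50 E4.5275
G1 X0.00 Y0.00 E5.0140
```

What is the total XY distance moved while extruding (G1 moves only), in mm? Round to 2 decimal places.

67.00 mm

Sum the Euclidean lengths of each G1 segment: total = 67.00 mm.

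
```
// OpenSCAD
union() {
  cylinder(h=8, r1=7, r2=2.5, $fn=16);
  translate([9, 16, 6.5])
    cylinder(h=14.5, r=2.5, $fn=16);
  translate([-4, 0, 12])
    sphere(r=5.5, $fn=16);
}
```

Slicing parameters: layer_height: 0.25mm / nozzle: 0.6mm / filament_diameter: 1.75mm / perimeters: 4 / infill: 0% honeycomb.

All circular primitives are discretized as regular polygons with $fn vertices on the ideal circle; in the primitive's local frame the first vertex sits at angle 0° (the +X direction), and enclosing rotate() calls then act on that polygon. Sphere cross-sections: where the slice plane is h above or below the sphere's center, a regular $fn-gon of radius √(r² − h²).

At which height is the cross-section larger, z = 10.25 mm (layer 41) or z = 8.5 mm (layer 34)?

layer 41 (z = 10.25 mm)

Layer 41 (z = 10.25): the cone does not reach this height (z outside [0, 8]); the r=2.5 cylinder at (9, 16) contributes a regular 16-gon of circumradius 2.5 (area = (16/2)·2.500²·sin(360°/16) = 19.13 mm²); the r=5.5 sphere at (-4, 0) slices to a regular 16-gon of circumradius 5.214 (√(r²−h²) with h=1.75 from center) (area = (16/2)·5.214²·sin(360°/16) = 83.23 mm²); Taking the union: the 2 present regions are separate (no shared area or edge), so areas and boundary lengths simply add and each stays a separate island — area = 102.37 mm². So its area = 102.37 mm². Layer 34 (z = 8.5): the cone is absent (z outside [0, 8]); the r=2.5 cylinder at (9, 16) gives a regular 16-gon of circumradius 2.5 (constant along its height) (area = (16/2)·2.500²·sin(360°/16) = 19.13 mm²); the sphere at (-4, 0): section is a regular 16-gon, circumradius = √(r²−h²) = √(5.5²−3.5²) = 4.243 (area = (16/2)·4.243²·sin(360°/16) = 55.11 mm²); Merging all regions: the 2 present regions are separate (no shared area or edge), so areas and boundary lengths simply add and each stays a separate island — area = 74.24 mm². So its area = 74.24 mm². Layer 41 is larger (102.37 vs 74.24 mm²).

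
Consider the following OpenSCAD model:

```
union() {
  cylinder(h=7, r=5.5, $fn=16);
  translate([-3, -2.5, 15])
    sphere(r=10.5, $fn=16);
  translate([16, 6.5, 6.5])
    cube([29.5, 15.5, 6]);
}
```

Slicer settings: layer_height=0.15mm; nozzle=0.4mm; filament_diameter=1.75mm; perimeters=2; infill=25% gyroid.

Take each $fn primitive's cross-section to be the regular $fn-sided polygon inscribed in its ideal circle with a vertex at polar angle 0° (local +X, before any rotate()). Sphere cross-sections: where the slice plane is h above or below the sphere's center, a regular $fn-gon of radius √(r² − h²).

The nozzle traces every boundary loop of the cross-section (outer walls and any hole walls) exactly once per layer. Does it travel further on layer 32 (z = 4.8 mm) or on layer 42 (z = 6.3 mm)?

Layer 32 (z = 4.8): the r=5.5 cylinder contributes a regular 16-gon of circumradius 5.5 (perimeter = 2·16·5.500·sin(180°/16) = 34.34 mm); the sphere at (-3, -2.5): section is a regular 16-gon, circumradius = √(r²−h²) = √(10.5²−10.2²) = 2.492 (perimeter = 2·16·2.492·sin(180°/16) = 15.56 mm); the cube at (16, 6.5) is absent (z outside [6.5, 12.5]); Taking the union: the regions partially overlap (shared area 15.92 mm²), so the edge portions inside another operand are dropped and the merged outline is re-measured after clipping — boundary = 35.33 mm. So its perimeter = 35.33 mm. Layer 42 (z = 6.3): the cylinder: section is a regular 16-gon, circumradius r=5.5 (perimeter = 2·16·5.500·sin(180°/16) = 34.34 mm); the r=10.5 sphere at (-3, -2.5) slices to a regular 16-gon of circumradius 5.879 (√(r²−h²) with h=8.7 from center) (perimeter = 2·16·5.879·sin(180°/16) = 36.70 mm); the cube at (16, 6.5) is absent (z outside [6.5, 12.5]); Merging all regions: the regions partially overlap (shared area 56.04 mm²), so the edge portions inside another operand are dropped and the merged outline is re-measured after clipping — boundary = 43.58 mm. So its perimeter = 43.58 mm. Layer 42 is larger (43.58 vs 35.33 mm).

layer 42 (z = 6.3 mm)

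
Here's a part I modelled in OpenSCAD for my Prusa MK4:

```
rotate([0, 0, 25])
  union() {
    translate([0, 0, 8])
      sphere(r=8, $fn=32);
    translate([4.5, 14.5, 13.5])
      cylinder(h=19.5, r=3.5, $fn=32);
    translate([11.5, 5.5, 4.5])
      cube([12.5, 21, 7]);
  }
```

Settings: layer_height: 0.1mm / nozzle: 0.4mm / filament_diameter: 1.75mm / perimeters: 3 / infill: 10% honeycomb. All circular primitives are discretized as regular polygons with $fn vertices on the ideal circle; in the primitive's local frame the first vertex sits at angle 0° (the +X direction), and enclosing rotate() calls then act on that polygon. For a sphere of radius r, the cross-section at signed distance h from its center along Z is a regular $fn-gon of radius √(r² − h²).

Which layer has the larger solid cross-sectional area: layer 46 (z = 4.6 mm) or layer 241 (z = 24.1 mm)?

Layer 46 (z = 4.6): the sphere: section is a regular 32-gon, circumradius = √(r²−h²) = √(8²−3.4²) = 7.242 (area = (32/2)·7.242²·sin(360°/32) = 163.69 mm²); the cylinder at (4.5, 14.5) does not reach this height (z outside [13.5, 33]); the 12.5×21 cube at (11.5, 5.5) contributes its full rectangle (area 262.50 mm²); Taking the union: the 2 present regions are separate (no shared area or edge), so areas and boundary lengths simply add and each stays a separate island — area = 426.19 mm²; (whole slice rotated 25° about Z — lengths, areas and connectivity unchanged). So its area = 426.19 mm². Layer 241 (z = 24.1): the sphere is absent (|z−center|=16.100 > r=8); the r=3.5 cylinder at (4.5, 14.5) contributes a regular 32-gon of circumradius 3.5 (area = (32/2)·3.500²·sin(360°/32) = 38.24 mm²); the cube at (11.5, 5.5) is absent (z outside [4.5, 11.5]); Taking the union: only the r=3.5 cylinder at (4.5, 14.5) is present, so the union is just that shape — area = 38.24 mm²; (rotated 25° about Z; rotation is an isometry so areas/perimeters/island counts are preserved). So its area = 38.24 mm². Layer 46 is larger (426.19 vs 38.24 mm²).

layer 46 (z = 4.6 mm)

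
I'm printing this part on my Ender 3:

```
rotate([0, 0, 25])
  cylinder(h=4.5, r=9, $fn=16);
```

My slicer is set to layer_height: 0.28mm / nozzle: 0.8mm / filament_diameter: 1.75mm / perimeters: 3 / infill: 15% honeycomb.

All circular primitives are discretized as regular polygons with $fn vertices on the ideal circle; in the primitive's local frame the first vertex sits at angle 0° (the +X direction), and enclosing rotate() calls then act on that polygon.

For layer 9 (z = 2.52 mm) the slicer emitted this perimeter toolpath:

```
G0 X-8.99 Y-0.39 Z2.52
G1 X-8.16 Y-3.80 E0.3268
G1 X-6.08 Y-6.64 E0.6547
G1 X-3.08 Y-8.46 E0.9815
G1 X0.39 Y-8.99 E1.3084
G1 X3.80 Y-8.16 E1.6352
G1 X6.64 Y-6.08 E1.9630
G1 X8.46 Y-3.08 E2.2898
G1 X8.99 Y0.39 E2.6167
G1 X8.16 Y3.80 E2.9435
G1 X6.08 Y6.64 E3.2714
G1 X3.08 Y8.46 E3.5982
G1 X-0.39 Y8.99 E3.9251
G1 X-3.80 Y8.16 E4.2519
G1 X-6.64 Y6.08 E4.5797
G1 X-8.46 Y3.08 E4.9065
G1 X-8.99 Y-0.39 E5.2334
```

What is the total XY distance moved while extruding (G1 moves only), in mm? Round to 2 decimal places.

Sum the Euclidean lengths of each G1 segment: total = 56.20 mm.

56.20 mm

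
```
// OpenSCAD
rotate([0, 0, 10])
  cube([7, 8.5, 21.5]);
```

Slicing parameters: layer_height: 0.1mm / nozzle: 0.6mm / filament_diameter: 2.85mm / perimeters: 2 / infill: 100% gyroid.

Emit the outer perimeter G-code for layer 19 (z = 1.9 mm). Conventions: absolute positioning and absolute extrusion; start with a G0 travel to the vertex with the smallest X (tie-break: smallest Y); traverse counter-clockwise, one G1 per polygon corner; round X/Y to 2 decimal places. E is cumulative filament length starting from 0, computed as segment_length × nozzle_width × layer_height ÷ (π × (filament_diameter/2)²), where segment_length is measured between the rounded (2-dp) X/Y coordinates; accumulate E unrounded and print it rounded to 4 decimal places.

G0 X-1.48 Y8.37 Z1.90
G1 X0.00 Y0.00 E0.0799
G1 X6.89 Y1.22 E0.1458
G1 X5.42 Y9.59 E0.2257
G1 X-1.48 Y8.37 E0.2916

At z = 1.9 mm: the 7×8.5 cube contributes its full rectangle; (rotated 10° about Z; rotation is an isometry so areas/perimeters/island counts are preserved). The outline is a single polygon with 4 vertices. Extrusion per mm of travel: 0.6 × 0.1 / (π × 1.425²) = 0.009405. Accumulating E over each segment gives final E = 0.2916.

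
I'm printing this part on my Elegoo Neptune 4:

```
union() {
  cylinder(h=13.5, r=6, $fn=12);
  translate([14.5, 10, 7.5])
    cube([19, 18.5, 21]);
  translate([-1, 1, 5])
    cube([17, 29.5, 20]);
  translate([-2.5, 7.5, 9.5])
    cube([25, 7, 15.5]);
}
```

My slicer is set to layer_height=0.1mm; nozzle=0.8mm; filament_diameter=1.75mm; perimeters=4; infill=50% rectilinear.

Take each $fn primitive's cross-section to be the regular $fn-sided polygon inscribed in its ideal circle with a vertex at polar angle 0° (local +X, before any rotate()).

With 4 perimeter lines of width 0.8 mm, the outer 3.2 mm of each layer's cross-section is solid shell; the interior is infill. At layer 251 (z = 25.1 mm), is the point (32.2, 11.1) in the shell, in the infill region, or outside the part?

At z = 25.1 mm: the cylinder is not intersected at this z (z outside [0, 13.5]); the cube at (14.5, 10) (footprint 19×18.5) is included at this height; the cube at (-1, 1) is not intersected at this z (z outside [5, 25]); the cube at (-2.5, 7.5) is absent (z outside [9.5, 25]); Merging all regions: only the 19×18.5 cube at (14.5, 10) is present, so the union is just that shape — 1 connected region. Overall, the cross-section is a single solid region. The nearest boundary edge runs (14.50, 10.00)→(33.50, 10.00); distance from the point to it = 1.10 mm. The point is inside the cross-section, 1.10 mm from the nearest boundary — within the 3.2 mm shell band (4 × 0.8).

shell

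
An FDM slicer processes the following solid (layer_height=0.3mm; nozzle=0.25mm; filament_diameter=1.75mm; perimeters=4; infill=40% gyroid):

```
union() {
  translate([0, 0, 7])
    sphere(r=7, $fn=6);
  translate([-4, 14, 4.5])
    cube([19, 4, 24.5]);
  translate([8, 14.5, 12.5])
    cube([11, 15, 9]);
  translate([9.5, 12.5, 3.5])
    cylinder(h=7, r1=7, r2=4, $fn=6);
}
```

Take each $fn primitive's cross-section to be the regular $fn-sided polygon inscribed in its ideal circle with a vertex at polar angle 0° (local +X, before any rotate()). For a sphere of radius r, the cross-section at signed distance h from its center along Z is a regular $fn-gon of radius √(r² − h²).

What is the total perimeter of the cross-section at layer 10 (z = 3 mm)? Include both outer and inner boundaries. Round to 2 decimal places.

34.47 mm

At z = 3 mm: the r=7 sphere contributes a regular 6-gon of circumradius √(7²−4²) = 5.745 (perimeter = 2·6·5.745·sin(180°/6) = 34.47 mm); the cube at (-4, 14) is not intersected at this z (z outside [4.5, 29]); the cube at (8, 14.5) does not reach this height (z outside [12.5, 21.5]); the cone at (9.5, 12.5) is not intersected at this z (z outside [3.5, 10.5]); Taking the union: only the r=7 sphere is present, so the union is just that shape — boundary = 34.47 mm. Overall, the cross-section is a single solid region. Total boundary length (outer) = 34.47 mm.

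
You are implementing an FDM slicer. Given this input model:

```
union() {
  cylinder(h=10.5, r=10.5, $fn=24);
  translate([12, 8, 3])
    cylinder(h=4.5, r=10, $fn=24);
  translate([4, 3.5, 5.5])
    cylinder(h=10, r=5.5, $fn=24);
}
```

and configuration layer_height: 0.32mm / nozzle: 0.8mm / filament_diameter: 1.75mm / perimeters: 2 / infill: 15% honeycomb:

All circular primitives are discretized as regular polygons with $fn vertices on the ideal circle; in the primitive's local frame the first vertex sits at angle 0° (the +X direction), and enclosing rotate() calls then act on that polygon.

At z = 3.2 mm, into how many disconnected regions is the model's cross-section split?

1

At z = 3.2 mm: the cylinder: section is a regular 24-gon, circumradius r=10.5; the cylinder at (12, 8): section is a regular 24-gon, circumradius r=10; the cylinder at (4, 3.5) is not intersected at this z (z outside [5.5, 15.5]); Taking the union: the regions partially overlap (shared area 59.13 mm²), so overlapping operands fuse into one piece — 1 connected region. The result has 1 disconnected region.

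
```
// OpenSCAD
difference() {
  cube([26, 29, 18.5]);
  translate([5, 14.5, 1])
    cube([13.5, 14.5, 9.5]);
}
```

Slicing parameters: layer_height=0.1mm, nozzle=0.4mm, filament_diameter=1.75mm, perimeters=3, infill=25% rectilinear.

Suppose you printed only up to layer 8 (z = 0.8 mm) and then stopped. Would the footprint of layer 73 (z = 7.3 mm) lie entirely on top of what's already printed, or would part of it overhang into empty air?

Compare the two slices. At z = 0.8: the cube (footprint 26×29) is included at this height (area 754.00 mm²); the cube at (5, 14.5) is absent (z outside [1, 10.5]); After the difference (first − rest): none of the subtracted shapes is present at this height, so the 26×29 cube is unchanged — area = 754.00 mm². At z = 7.3: the cube is present — its section is the full 26×29 rectangle (area 754.00 mm²); the cube at (5, 14.5) is present — its section is the full 13.5×14.5 rectangle (area 195.75 mm²); Taking the first minus the rest: starting from the 26×29 cube (754.00 mm²), the 13.5×14.5 cube at (5, 14.5) lies inside it touching the edge (removes its full 195.75 mm²) — area = 558.25 mm². Checking containment: the cross-section at z = 7.3 is a subset of the cross-section at z = 0.8.

entirely on top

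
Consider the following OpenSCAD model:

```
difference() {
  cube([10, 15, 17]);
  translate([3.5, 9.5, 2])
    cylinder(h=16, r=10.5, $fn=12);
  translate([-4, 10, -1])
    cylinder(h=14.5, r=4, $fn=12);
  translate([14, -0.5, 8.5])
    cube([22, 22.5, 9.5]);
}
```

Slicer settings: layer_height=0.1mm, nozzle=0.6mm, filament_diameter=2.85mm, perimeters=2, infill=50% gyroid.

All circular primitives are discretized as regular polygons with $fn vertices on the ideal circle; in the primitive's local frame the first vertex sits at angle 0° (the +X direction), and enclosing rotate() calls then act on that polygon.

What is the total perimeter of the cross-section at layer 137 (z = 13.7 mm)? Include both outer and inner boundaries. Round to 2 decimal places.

7.76 mm

At z = 13.7 mm: the cube (footprint 10×15) is included at this height (perimeter 50.00 mm); the cylinder at (3.5, 9.5): section is a regular 12-gon, circumradius r=10.5 (perimeter = 2·12·10.500·sin(180°/12) = 65.22 mm); the cylinder at (-4, 10) is not intersected at this z (z outside [-1, 13.5]); the 22×22.5 cube at (14, -0.5) contributes its full rectangle (perimeter 89.00 mm); Subtracting the remaining from the first: starting from the 10×15 cube, the r=10.5 cylinder at (3.5, 9.5) partially overlaps it — only the 148.40 mm² overlap (of its 330.75 mm²) is removed, clipping the outline; the 22×22.5 cube at (14, -0.5) misses the remaining region (no effect) — boundary = 7.76 mm. Overall, the cross-section is a single solid region. Total boundary length (outer) = 7.76 mm.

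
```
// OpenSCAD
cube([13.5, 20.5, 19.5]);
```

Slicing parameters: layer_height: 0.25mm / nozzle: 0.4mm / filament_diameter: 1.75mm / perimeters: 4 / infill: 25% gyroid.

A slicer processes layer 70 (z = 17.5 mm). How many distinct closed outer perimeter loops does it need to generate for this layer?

At z = 17.5 mm: the 13.5×20.5 cube contributes its full rectangle. The result has 1 disconnected region.

1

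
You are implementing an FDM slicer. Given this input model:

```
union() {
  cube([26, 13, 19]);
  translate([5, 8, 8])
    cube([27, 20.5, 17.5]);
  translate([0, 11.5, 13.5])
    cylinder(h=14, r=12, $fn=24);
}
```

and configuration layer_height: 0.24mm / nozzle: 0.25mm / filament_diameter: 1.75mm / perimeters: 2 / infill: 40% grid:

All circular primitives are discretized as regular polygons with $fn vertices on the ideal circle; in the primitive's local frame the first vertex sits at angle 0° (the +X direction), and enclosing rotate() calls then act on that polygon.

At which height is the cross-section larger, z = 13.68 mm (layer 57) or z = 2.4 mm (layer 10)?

Layer 57 (z = 13.68): the 26×13 cube contributes its full rectangle (area 338.00 mm²); the cube at (5, 8) (footprint 27×20.5) is included at this height (area 553.50 mm²); the r=12 cylinder at (0, 11.5) contributes a regular 24-gon of circumradius 12 (area = (24/2)·12.000²·sin(360°/24) = 447.24 mm²); Merging all regions: the regions partially overlap — summed areas 1338.74 mm² minus the doubly-counted overlap 277.34 mm² gives 1061.40 mm² — area = 1061.40 mm². So its area = 1061.40 mm². Layer 10 (z = 2.4): the 26×13 cube contributes its full rectangle (area 338.00 mm²); the cube at (5, 8) does not reach this height (z outside [8, 25.5]); the cylinder at (0, 11.5) does not reach this height (z outside [13.5, 27.5]); Combining (union): only the 26×13 cube is present, so the union is just that shape — area = 338.00 mm². So its area = 338.00 mm². Layer 57 is larger (1061.40 vs 338.00 mm²).

layer 57 (z = 13.68 mm)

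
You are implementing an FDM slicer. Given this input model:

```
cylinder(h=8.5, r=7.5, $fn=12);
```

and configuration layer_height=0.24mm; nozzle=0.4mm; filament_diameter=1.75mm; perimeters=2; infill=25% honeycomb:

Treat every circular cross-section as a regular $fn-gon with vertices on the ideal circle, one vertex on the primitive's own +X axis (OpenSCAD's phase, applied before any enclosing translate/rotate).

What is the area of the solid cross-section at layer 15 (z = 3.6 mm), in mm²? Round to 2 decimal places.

At z = 3.6 mm: the r=7.5 cylinder gives a regular 12-gon of circumradius 7.5 (constant along its height) (area = (12/2)·7.500²·sin(360°/12) = 168.75 mm²). Overall, the cross-section is a single solid region. Net area = 168.75 mm².

168.75 mm²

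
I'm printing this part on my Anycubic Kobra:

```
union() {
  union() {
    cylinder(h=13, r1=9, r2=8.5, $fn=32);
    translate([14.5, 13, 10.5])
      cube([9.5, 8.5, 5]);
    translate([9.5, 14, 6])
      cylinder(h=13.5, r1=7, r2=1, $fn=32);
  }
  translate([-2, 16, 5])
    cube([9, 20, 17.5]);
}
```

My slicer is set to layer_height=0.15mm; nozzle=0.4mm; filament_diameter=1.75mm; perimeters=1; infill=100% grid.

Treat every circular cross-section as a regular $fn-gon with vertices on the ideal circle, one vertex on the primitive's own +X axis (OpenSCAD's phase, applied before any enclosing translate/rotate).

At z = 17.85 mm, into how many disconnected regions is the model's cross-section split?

2

At z = 17.85 mm: the cone does not reach this height (z outside [0, 13]); the cube at (14.5, 13) is not intersected at this z (z outside [10.5, 15.5]); the cone at (9.5, 14) (r1=7→r2=1) has section circumradius 1.733 here — a regular 32-gon; Taking the union: only the cone at (9.5, 14) is present, so the union is just that shape — 1 connected region; the 9×20 cube at (-2, 16) contributes its full rectangle; Combining (union): the 2 present regions are separate (no shared area or edge), so areas and boundary lengths simply add and each stays a separate island — 2 connected regions. The result has 2 disconnected regions.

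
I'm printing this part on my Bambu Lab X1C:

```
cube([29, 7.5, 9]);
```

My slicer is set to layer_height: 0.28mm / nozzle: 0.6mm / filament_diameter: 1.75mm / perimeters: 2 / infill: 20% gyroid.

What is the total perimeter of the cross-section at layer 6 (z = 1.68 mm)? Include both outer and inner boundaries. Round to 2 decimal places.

73.00 mm

At z = 1.68 mm: the cube is present — its section is the full 29×7.5 rectangle (perimeter 73.00 mm). Overall, the cross-section is a single solid region. Total boundary length (outer) = 73.00 mm.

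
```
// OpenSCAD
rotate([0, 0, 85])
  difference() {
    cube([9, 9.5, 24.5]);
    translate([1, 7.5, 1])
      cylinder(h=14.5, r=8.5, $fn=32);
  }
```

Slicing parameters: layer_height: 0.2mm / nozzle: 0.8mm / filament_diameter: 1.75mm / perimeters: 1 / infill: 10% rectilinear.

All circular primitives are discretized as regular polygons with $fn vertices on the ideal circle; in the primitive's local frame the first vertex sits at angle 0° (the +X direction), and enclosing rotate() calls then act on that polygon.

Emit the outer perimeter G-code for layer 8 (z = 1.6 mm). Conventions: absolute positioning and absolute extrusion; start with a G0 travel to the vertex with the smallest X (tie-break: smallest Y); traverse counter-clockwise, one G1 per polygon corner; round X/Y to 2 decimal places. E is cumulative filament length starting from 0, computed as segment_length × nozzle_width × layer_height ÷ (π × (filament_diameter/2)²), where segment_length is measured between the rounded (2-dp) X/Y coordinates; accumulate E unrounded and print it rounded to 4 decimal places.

G0 X-3.93 Y9.38 Z1.60
G1 X-3.46 Y9.19 E0.0337
G1 X-2.06 Y8.28 E0.1448
G1 X-0.87 Y7.11 E0.2558
G1 X0.07 Y5.74 E0.3663
G1 X0.43 Y4.89 E0.4277
G1 X0.78 Y8.97 E0.7001
G1 X-3.93 Y9.38 E1.0146

At z = 1.6 mm: the 9×9.5 cube contributes its full rectangle; the r=8.5 cylinder at (1, 7.5) contributes a regular 32-gon of circumradius 8.5; Taking the first minus the rest: starting from the 9×9.5 cube, the r=8.5 cylinder at (1, 7.5) partially overlaps it — only the 78.41 mm² overlap (of its 225.52 mm²) is removed, clipping the outline — 1 connected region; (rotated 85° about Z; rotation is an isometry so areas/perimeters/island counts are preserved). The outline is a single polygon with 7 vertices. Extrusion per mm of travel: 0.8 × 0.2 / (π × 0.875²) = 0.066520. Accumulating E over each segment gives final E = 1.0146.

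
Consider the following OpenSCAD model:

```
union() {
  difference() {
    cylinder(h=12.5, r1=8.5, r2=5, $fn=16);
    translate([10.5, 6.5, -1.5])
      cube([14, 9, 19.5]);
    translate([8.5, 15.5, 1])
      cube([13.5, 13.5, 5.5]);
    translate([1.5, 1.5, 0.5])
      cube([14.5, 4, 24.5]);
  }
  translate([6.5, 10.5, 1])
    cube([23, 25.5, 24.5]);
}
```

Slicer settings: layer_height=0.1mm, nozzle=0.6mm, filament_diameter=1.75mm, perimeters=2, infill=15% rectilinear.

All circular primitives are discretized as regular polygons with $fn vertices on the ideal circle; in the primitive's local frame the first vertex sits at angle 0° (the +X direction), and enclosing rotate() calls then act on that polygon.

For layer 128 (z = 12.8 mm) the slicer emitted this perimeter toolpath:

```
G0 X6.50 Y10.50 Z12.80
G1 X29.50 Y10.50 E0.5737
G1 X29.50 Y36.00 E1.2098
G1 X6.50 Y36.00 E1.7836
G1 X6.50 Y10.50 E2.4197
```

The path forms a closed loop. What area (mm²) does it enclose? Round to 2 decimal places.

586.50 mm²

Apply the shoelace formula to the sequence of (X, Y) vertices; enclosed area = 586.50 mm².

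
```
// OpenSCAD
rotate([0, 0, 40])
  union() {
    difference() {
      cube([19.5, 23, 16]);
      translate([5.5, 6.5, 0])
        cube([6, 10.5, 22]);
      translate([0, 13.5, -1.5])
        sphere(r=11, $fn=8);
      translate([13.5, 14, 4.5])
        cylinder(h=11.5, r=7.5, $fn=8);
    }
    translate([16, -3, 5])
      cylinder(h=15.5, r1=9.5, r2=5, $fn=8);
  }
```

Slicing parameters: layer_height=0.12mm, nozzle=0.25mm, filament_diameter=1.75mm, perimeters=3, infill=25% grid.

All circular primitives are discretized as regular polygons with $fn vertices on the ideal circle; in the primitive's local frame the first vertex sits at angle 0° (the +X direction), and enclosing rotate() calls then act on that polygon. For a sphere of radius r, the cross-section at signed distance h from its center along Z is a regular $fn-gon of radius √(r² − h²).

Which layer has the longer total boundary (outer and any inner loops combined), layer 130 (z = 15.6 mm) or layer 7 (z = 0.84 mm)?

Layer 130 (z = 15.6): the cube is present — its section is the full 19.5×23 rectangle (perimeter 85.00 mm); the cube at (5.5, 6.5) (footprint 6×10.5) is included at this height (perimeter 33.00 mm); the sphere at (0, 13.5) does not reach this height (|z−center|=17.100 > r=11); the r=7.5 cylinder at (13.5, 14) gives a regular 8-gon of circumradius 7.5 (constant along its height) (perimeter = 2·8·7.500·sin(180°/8) = 45.92 mm); Subtracting the remaining from the first: starting from the 19.5×23 cube, the 6×10.5 cube at (5.5, 6.5) lies wholly inside it (removes its full 63.00 mm² and its 33.00 mm outline becomes a hole wall); the r=7.5 cylinder at (13.5, 14) partially overlaps it — only the 113.43 mm² overlap (of its 159.10 mm²) is removed, clipping the outline — boundary = 122.35 mm; the cone at (16, -3) contributes a regular 8-gon of circumradius 6.423 (interpolated between r1=9.5 and r2=5 at t=0.684) (perimeter = 2·8·6.423·sin(180°/8) = 39.33 mm); Taking the union: the regions partially overlap (shared area 21.21 mm²), so the edge portions inside another operand are dropped and the merged outline is re-measured after clipping — boundary = 140.65 mm; (whole slice rotated 40° about Z — lengths, areas and connectivity unchanged). So its perimeter = 140.65 mm. Layer 7 (z = 0.84): the 19.5×23 cube contributes its full rectangle (perimeter 85.00 mm); the 6×10.5 cube at (5.5, 6.5) contributes its full rectangle (perimeter 33.00 mm); the sphere at (0, 13.5): section is a regular 8-gon, circumradius = √(r²−h²) = √(11²−2.34²) = 10.748 (perimeter = 2·8·10.748·sin(180°/8) = 65.81 mm); the cylinder at (13.5, 14) is absent (z outside [4.5, 16]); After the difference (first − rest): starting from the 19.5×23 cube, the 6×10.5 cube at (5.5, 6.5) lies wholly inside it (removes its full 63.00 mm² and its 33.00 mm outline becomes a hole wall); the r=11 sphere at (0, 13.5) partially overlaps it — only the 119.07 mm² overlap (of its 326.75 mm²) is removed, clipping the outline — boundary = 96.37 mm; the cone at (16, -3) is absent (z outside [5, 20.5]); Combining (union): only the result so far is present, so the union is just that shape — boundary = 96.37 mm; (whole slice rotated 40° about Z — lengths, areas and connectivity unchanged). So its perimeter = 96.37 mm. Layer 130 is larger (140.65 vs 96.37 mm).

layer 130 (z = 15.6 mm)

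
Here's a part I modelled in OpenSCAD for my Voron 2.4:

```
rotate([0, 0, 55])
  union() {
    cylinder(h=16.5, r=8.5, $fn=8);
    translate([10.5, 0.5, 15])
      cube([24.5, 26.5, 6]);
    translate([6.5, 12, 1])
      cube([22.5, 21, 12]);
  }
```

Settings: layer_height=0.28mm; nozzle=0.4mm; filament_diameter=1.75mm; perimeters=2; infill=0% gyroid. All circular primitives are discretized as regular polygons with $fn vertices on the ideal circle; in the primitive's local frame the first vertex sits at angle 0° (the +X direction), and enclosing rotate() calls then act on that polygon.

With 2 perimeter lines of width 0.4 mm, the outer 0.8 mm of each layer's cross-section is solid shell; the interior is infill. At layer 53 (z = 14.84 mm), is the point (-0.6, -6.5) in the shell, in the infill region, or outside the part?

infill

At z = 14.84 mm: the r=8.5 cylinder contributes a regular 8-gon of circumradius 8.5; the cube at (10.5, 0.5) is absent (z outside [15, 21]); the cube at (6.5, 12) is absent (z outside [1, 13]); Merging all regions: only the r=8.5 cylinder is present, so the union is just that shape — 1 connected region; (whole slice rotated 55° about Z — lengths, areas and connectivity unchanged). Overall, the cross-section is a single solid region. Undo the 55° rotation: the query point maps to (-5.669, -3.237) in the un-rotated model frame. The nearest boundary edge runs (-8.50, 0.00)→(-6.01, -6.01); distance from the point to it = 1.38 mm. The point is inside the cross-section and 1.38 mm from the nearest boundary — more than the 0.8 mm shell width (2 × 0.4), so it's in the infill interior.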